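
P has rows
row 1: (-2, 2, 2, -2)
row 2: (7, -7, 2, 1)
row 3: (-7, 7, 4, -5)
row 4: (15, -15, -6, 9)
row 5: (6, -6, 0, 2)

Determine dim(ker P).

Row reduce to echelon form.
R2 ← R2 + (7/2)·R1: [0, 0, 9, -6]
R3 ← R3 − (7/2)·R1: [0, 0, -3, 2]
R4 ← R4 + (15/2)·R1: [0, 0, 9, -6]
R5 ← R5 + (3)·R1: [0, 0, 6, -4]
R3 ← R3 + (1/3)·R2: [0, 0, 0, 0]
R4 ← R4 − R2: [0, 0, 0, 0]
R5 ← R5 − (2/3)·R2: [0, 0, 0, 0]
2 nonzero rows, so rank(P) = 2.
P has 4 columns; by rank–nullity, nullity = 4 − 2 = 2.

2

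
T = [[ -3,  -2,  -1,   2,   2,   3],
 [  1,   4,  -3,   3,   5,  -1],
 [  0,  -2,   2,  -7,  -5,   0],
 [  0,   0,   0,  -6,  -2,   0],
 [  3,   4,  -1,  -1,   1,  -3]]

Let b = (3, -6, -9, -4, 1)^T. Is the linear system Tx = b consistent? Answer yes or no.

Row reduce the augmented matrix [T | b].
R2 ← R2 + (1/3)·R1: [0, 10/3, -10/3, 11/3, 17/3, 0, -5]
R5 ← R5 + R1: [0, 2, -2, 1, 3, 0, 4]
R3 ← R3 + (3/5)·R2: [0, 0, 0, -24/5, -8/5, 0, -12]
R5 ← R5 − (3/5)·R2: [0, 0, 0, -6/5, -2/5, 0, 7]
R4 ← R4 − (5/4)·R3: [0, 0, 0, 0, 0, 0, 11]
R5 ← R5 − (1/4)·R3: [0, 0, 0, 0, 0, 0, 10]
R5 ← R5 − (10/11)·R4: [0, 0, 0, 0, 0, 0, 0]
The echelon form has 4 nonzero rows; the last pivot sits in the augmented column, so rank(T) = 3 but rank([T|b]) = 4.
Since the ranks differ, the system is inconsistent.

no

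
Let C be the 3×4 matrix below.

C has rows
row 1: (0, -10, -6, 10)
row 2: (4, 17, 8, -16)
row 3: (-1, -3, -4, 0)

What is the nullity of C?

1

Row reduce to echelon form.
Swap R1 ↔ R2
R3 ← R3 + (1/4)·R1: [0, 5/4, -2, -4]
R3 ← R3 + (1/8)·R2: [0, 0, -11/4, -11/4]
3 nonzero rows, so rank(C) = 3.
C has 4 columns; by rank–nullity, nullity = 4 − 3 = 1.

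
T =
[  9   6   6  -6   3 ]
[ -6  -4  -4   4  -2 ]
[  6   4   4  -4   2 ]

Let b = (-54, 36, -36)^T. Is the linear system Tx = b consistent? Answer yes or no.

yes

Row reduce the augmented matrix [T | b].
R2 ← R2 + (2/3)·R1: [0, 0, 0, 0, 0, 0]
R3 ← R3 − (2/3)·R1: [0, 0, 0, 0, 0, 0]
The echelon form has 1 nonzero rows, and every pivot lies in the first 5 columns, so rank(T) = rank([T|b]) = 1.
The system is consistent.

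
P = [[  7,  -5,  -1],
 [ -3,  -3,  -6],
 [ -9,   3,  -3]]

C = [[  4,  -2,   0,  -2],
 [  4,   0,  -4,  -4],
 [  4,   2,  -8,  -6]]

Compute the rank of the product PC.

2

First compute PC:
[[  4, -16,  28,  12],
 [-48,  -6,  60,  54],
 [-36,  12,  12,  24]]
Now row reduce the product.
R2 ← R2 + (12)·R1: [0, -198, 396, 198]
R3 ← R3 + (9)·R1: [0, -132, 264, 132]
R3 ← R3 − (2/3)·R2: [0, 0, 0, 0]
2 nonzero rows, so rank(PC) = 2.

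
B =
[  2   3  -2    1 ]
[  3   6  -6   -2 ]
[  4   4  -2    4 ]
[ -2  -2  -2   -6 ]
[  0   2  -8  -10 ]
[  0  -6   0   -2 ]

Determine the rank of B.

Row reduce to echelon form.
R2 ← R2 − (3/2)·R1: [0, 3/2, -3, -7/2]
R3 ← R3 − (2)·R1: [0, -2, 2, 2]
R4 ← R4 + R1: [0, 1, -4, -5]
R3 ← R3 + (4/3)·R2: [0, 0, -2, -8/3]
R4 ← R4 − (2/3)·R2: [0, 0, -2, -8/3]
R5 ← R5 − (4/3)·R2: [0, 0, -4, -16/3]
R6 ← R6 + (4)·R2: [0, 0, -12, -16]
R4 ← R4 − R3: [0, 0, 0, 0]
R5 ← R5 − (2)·R3: [0, 0, 0, 0]
R6 ← R6 − (6)·R3: [0, 0, 0, 0]
Echelon form has 3 nonzero rows, so rank(B) = 3.

3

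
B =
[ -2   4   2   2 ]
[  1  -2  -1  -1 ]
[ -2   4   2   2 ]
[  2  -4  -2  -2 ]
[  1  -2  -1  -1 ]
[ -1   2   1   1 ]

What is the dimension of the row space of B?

Row reduce to echelon form.
R2 ← R2 + (1/2)·R1: [0, 0, 0, 0]
R3 ← R3 − R1: [0, 0, 0, 0]
R4 ← R4 + R1: [0, 0, 0, 0]
R5 ← R5 + (1/2)·R1: [0, 0, 0, 0]
R6 ← R6 − (1/2)·R1: [0, 0, 0, 0]
Echelon form has 1 nonzero row, so rank(B) = 1.
The row space has dimension equal to the rank: 1.

1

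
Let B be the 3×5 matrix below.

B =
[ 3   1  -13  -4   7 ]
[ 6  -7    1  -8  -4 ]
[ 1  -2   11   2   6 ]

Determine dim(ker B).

2

Row reduce to echelon form.
R2 ← R2 − (2)·R1: [0, -9, 27, 0, -18]
R3 ← R3 − (1/3)·R1: [0, -7/3, 46/3, 10/3, 11/3]
R3 ← R3 − (7/27)·R2: [0, 0, 25/3, 10/3, 25/3]
3 nonzero rows, so rank(B) = 3.
B has 5 columns; by rank–nullity, nullity = 5 − 3 = 2.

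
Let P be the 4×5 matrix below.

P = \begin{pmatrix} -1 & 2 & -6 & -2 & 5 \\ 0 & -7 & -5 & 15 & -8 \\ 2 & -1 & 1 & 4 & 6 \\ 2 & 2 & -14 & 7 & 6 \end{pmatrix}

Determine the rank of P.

Row reduce to echelon form.
R3 ← R3 + (2)·R1: [0, 3, -11, 0, 16]
R4 ← R4 + (2)·R1: [0, 6, -26, 3, 16]
R3 ← R3 + (3/7)·R2: [0, 0, -92/7, 45/7, 88/7]
R4 ← R4 + (6/7)·R2: [0, 0, -212/7, 111/7, 64/7]
R4 ← R4 − (53/23)·R3: [0, 0, 0, 24/23, -456/23]
Echelon form has 4 nonzero rows, so rank(P) = 4.

4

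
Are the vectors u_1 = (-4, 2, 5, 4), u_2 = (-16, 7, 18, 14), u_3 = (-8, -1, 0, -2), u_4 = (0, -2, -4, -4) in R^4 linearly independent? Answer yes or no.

Form the matrix with these vectors as rows and row reduce.
R2 ← R2 − (4)·R1: [0, -1, -2, -2]
R3 ← R3 − (2)·R1: [0, -5, -10, -10]
R3 ← R3 − (5)·R2: [0, 0, 0, 0]
R4 ← R4 − (2)·R2: [0, 0, 0, 0]
2 nonzero rows, so the 4 vectors span a space of dimension 2.
Since 2 < 4, the vectors are linearly dependent.

no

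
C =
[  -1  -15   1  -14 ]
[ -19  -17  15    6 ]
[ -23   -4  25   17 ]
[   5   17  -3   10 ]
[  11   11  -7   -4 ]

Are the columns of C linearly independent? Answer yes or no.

no

Row reduce C to echelon form.
R2 ← R2 − (19)·R1: [0, 268, -4, 272]
R3 ← R3 − (23)·R1: [0, 341, 2, 339]
R4 ← R4 + (5)·R1: [0, -58, 2, -60]
R5 ← R5 + (11)·R1: [0, -154, 4, -158]
R3 ← R3 − (341/268)·R2: [0, 0, 475/67, -475/67]
R4 ← R4 + (29/134)·R2: [0, 0, 76/67, -76/67]
R5 ← R5 + (77/134)·R2: [0, 0, 114/67, -114/67]
R4 ← R4 − (4/25)·R3: [0, 0, 0, 0]
R5 ← R5 − (6/25)·R3: [0, 0, 0, 0]
3 pivots among 4 columns.
Only 3 < 4 pivot columns, so the columns are linearly dependent.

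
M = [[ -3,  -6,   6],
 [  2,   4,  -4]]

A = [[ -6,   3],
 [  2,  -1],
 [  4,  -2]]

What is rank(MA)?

1

First compute MA:
[[ 30, -15],
 [-20,  10]]
Now row reduce the product.
R2 ← R2 + (2/3)·R1: [0, 0]
1 nonzero row, so rank(MA) = 1.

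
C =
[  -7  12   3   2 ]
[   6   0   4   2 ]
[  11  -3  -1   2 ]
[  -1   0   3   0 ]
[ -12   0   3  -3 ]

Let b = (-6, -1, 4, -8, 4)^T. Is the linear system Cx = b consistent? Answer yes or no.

no

Row reduce the augmented matrix [C | b].
R2 ← R2 + (6/7)·R1: [0, 72/7, 46/7, 26/7, -43/7]
R3 ← R3 + (11/7)·R1: [0, 111/7, 26/7, 36/7, -38/7]
R4 ← R4 − (1/7)·R1: [0, -12/7, 18/7, -2/7, -50/7]
R5 ← R5 − (12/7)·R1: [0, -144/7, -15/7, -45/7, 100/7]
R3 ← R3 − (37/24)·R2: [0, 0, -77/12, -7/12, 97/24]
R4 ← R4 + (1/6)·R2: [0, 0, 11/3, 1/3, -49/6]
R5 ← R5 + (2)·R2: [0, 0, 11, 1, 2]
R4 ← R4 + (4/7)·R3: [0, 0, 0, 0, -41/7]
R5 ← R5 + (12/7)·R3: [0, 0, 0, 0, 125/14]
R5 ← R5 + (125/82)·R4: [0, 0, 0, 0, 0]
The echelon form has 4 nonzero rows; the last pivot sits in the augmented column, so rank(C) = 3 but rank([C|b]) = 4.
Since the ranks differ, the system is inconsistent.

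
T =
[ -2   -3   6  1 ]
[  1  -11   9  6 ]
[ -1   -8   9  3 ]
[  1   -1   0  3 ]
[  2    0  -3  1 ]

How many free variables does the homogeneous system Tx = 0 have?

1

Row reduce to echelon form.
R2 ← R2 + (1/2)·R1: [0, -25/2, 12, 13/2]
R3 ← R3 − (1/2)·R1: [0, -13/2, 6, 5/2]
R4 ← R4 + (1/2)·R1: [0, -5/2, 3, 7/2]
R5 ← R5 + R1: [0, -3, 3, 2]
R3 ← R3 − (13/25)·R2: [0, 0, -6/25, -22/25]
R4 ← R4 − (1/5)·R2: [0, 0, 3/5, 11/5]
R5 ← R5 − (6/25)·R2: [0, 0, 3/25, 11/25]
R4 ← R4 + (5/2)·R3: [0, 0, 0, 0]
R5 ← R5 + (1/2)·R3: [0, 0, 0, 0]
3 nonzero rows, so rank(T) = 3.
T has 4 columns; by rank–nullity, nullity = 4 − 3 = 1.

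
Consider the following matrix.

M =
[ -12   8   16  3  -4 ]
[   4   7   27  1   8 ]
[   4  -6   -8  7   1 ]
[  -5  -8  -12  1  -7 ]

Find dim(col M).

4

Row reduce to echelon form.
R2 ← R2 + (1/3)·R1: [0, 29/3, 97/3, 2, 20/3]
R3 ← R3 + (1/3)·R1: [0, -10/3, -8/3, 8, -1/3]
R4 ← R4 − (5/12)·R1: [0, -34/3, -56/3, -1/4, -16/3]
R3 ← R3 + (10/29)·R2: [0, 0, 246/29, 252/29, 57/29]
R4 ← R4 + (34/29)·R2: [0, 0, 558/29, 243/116, 72/29]
R4 ← R4 − (93/41)·R3: [0, 0, 0, -2889/164, -81/41]
Echelon form has 4 nonzero rows, so rank(M) = 4.
The column space has dimension equal to the rank: 4.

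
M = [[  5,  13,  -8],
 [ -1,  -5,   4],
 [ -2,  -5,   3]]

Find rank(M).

2

Row reduce to echelon form.
R2 ← R2 + (1/5)·R1: [0, -12/5, 12/5]
R3 ← R3 + (2/5)·R1: [0, 1/5, -1/5]
R3 ← R3 + (1/12)·R2: [0, 0, 0]
Echelon form has 2 nonzero rows, so rank(M) = 2.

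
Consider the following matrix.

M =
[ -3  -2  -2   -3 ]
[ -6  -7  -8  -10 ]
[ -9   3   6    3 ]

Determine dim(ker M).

Row reduce to echelon form.
R2 ← R2 − (2)·R1: [0, -3, -4, -4]
R3 ← R3 − (3)·R1: [0, 9, 12, 12]
R3 ← R3 + (3)·R2: [0, 0, 0, 0]
2 nonzero rows, so rank(M) = 2.
M has 4 columns; by rank–nullity, nullity = 4 − 2 = 2.

2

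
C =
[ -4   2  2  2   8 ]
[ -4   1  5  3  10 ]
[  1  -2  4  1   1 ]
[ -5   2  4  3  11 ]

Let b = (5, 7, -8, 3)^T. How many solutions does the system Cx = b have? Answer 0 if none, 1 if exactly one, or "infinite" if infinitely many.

Row reduce the augmented matrix [C | b].
R2 ← R2 − R1: [0, -1, 3, 1, 2, 2]
R3 ← R3 + (1/4)·R1: [0, -3/2, 9/2, 3/2, 3, -27/4]
R4 ← R4 − (5/4)·R1: [0, -1/2, 3/2, 1/2, 1, -13/4]
R3 ← R3 − (3/2)·R2: [0, 0, 0, 0, 0, -39/4]
R4 ← R4 − (1/2)·R2: [0, 0, 0, 0, 0, -17/4]
R4 ← R4 − (17/39)·R3: [0, 0, 0, 0, 0, 0]
The echelon form has 3 nonzero rows; the last pivot sits in the augmented column, so rank(C) = 2 but rank([C|b]) = 3.
Since the ranks differ, the system is inconsistent.
It has no solutions.

0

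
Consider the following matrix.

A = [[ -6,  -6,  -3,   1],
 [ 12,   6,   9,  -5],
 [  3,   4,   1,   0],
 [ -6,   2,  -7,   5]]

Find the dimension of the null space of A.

Row reduce to echelon form.
R2 ← R2 + (2)·R1: [0, -6, 3, -3]
R3 ← R3 + (1/2)·R1: [0, 1, -1/2, 1/2]
R4 ← R4 − R1: [0, 8, -4, 4]
R3 ← R3 + (1/6)·R2: [0, 0, 0, 0]
R4 ← R4 + (4/3)·R2: [0, 0, 0, 0]
2 nonzero rows, so rank(A) = 2.
A has 4 columns; by rank–nullity, nullity = 4 − 2 = 2.

2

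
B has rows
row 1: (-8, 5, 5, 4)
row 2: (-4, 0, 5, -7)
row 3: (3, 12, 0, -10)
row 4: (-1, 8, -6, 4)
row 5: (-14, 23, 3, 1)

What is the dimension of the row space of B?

4

Row reduce to echelon form.
R2 ← R2 − (1/2)·R1: [0, -5/2, 5/2, -9]
R3 ← R3 + (3/8)·R1: [0, 111/8, 15/8, -17/2]
R4 ← R4 − (1/8)·R1: [0, 59/8, -53/8, 7/2]
R5 ← R5 − (7/4)·R1: [0, 57/4, -23/4, -6]
R3 ← R3 + (111/20)·R2: [0, 0, 63/4, -1169/20]
R4 ← R4 + (59/20)·R2: [0, 0, 3/4, -461/20]
R5 ← R5 + (57/10)·R2: [0, 0, 17/2, -573/10]
R4 ← R4 − (1/21)·R3: [0, 0, 0, -304/15]
R5 ← R5 − (34/63)·R3: [0, 0, 0, -1159/45]
R5 ← R5 − (61/48)·R4: [0, 0, 0, 0]
Echelon form has 4 nonzero rows, so rank(B) = 4.
The row space has dimension equal to the rank: 4.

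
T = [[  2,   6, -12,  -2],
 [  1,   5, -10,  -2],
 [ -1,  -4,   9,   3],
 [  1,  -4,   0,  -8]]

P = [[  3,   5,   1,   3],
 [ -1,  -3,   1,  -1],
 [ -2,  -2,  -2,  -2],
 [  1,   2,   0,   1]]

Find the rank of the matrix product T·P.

2

First compute TP:
[[ 22,  12,  32,  22],
 [ 16,   6,  26,  16],
 [-14,  -5, -23, -14],
 [ -1,   1,  -3,  -1]]
Now row reduce the product.
R2 ← R2 − (8/11)·R1: [0, -30/11, 30/11, 0]
R3 ← R3 + (7/11)·R1: [0, 29/11, -29/11, 0]
R4 ← R4 + (1/22)·R1: [0, 17/11, -17/11, 0]
R3 ← R3 + (29/30)·R2: [0, 0, 0, 0]
R4 ← R4 + (17/30)·R2: [0, 0, 0, 0]
2 nonzero rows, so rank(TP) = 2.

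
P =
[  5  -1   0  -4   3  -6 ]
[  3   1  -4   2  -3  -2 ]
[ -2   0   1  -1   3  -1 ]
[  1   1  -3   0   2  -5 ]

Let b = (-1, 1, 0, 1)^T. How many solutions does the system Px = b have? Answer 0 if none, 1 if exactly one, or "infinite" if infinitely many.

infinite

Row reduce the augmented matrix [P | b].
R2 ← R2 − (3/5)·R1: [0, 8/5, -4, 22/5, -24/5, 8/5, 8/5]
R3 ← R3 + (2/5)·R1: [0, -2/5, 1, -13/5, 21/5, -17/5, -2/5]
R4 ← R4 − (1/5)·R1: [0, 6/5, -3, 4/5, 7/5, -19/5, 6/5]
R3 ← R3 + (1/4)·R2: [0, 0, 0, -3/2, 3, -3, 0]
R4 ← R4 − (3/4)·R2: [0, 0, 0, -5/2, 5, -5, 0]
R4 ← R4 − (5/3)·R3: [0, 0, 0, 0, 0, 0, 0]
The echelon form has 3 nonzero rows, and every pivot lies in the first 6 columns, so rank(P) = rank([P|b]) = 3.
The system is consistent.
rank = 3 < 6 unknowns, so there are infinitely many solutions.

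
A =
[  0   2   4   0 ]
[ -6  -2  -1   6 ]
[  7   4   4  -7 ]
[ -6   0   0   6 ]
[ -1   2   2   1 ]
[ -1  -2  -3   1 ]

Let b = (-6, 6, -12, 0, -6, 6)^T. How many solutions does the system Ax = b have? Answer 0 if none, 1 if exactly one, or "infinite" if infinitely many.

infinite

Row reduce the augmented matrix [A | b].
Swap R1 ↔ R2
R3 ← R3 + (7/6)·R1: [0, 5/3, 17/6, 0, -5]
R4 ← R4 − R1: [0, 2, 1, 0, -6]
R5 ← R5 − (1/6)·R1: [0, 7/3, 13/6, 0, -7]
R6 ← R6 − (1/6)·R1: [0, -5/3, -17/6, 0, 5]
R3 ← R3 − (5/6)·R2: [0, 0, -1/2, 0, 0]
R4 ← R4 − R2: [0, 0, -3, 0, 0]
R5 ← R5 − (7/6)·R2: [0, 0, -5/2, 0, 0]
R6 ← R6 + (5/6)·R2: [0, 0, 1/2, 0, 0]
R4 ← R4 − (6)·R3: [0, 0, 0, 0, 0]
R5 ← R5 − (5)·R3: [0, 0, 0, 0, 0]
R6 ← R6 + R3: [0, 0, 0, 0, 0]
The echelon form has 3 nonzero rows, and every pivot lies in the first 4 columns, so rank(A) = rank([A|b]) = 3.
The system is consistent.
rank = 3 < 4 unknowns, so there are infinitely many solutions.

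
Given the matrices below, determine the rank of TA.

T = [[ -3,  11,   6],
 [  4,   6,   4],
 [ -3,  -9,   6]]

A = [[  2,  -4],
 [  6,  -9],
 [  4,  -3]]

First compute TA:
[[ 84, -105],
 [ 60, -82],
 [-36,  75]]
Now row reduce the product.
R2 ← R2 − (5/7)·R1: [0, -7]
R3 ← R3 + (3/7)·R1: [0, 30]
R3 ← R3 + (30/7)·R2: [0, 0]
2 nonzero rows, so rank(TA) = 2.

2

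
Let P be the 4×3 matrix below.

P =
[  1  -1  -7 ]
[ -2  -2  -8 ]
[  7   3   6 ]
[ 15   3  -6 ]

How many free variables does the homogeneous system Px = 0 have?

1

Row reduce to echelon form.
R2 ← R2 + (2)·R1: [0, -4, -22]
R3 ← R3 − (7)·R1: [0, 10, 55]
R4 ← R4 − (15)·R1: [0, 18, 99]
R3 ← R3 + (5/2)·R2: [0, 0, 0]
R4 ← R4 + (9/2)·R2: [0, 0, 0]
2 nonzero rows, so rank(P) = 2.
P has 3 columns; by rank–nullity, nullity = 3 − 2 = 1.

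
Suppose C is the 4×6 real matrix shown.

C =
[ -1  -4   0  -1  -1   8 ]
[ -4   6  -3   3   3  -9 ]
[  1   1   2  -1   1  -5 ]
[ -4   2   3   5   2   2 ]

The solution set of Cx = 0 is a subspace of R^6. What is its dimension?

2

Row reduce to echelon form.
R2 ← R2 − (4)·R1: [0, 22, -3, 7, 7, -41]
R3 ← R3 + R1: [0, -3, 2, -2, 0, 3]
R4 ← R4 − (4)·R1: [0, 18, 3, 9, 6, -30]
R3 ← R3 + (3/22)·R2: [0, 0, 35/22, -23/22, 21/22, -57/22]
R4 ← R4 − (9/11)·R2: [0, 0, 60/11, 36/11, 3/11, 39/11]
R4 ← R4 − (24/7)·R3: [0, 0, 0, 48/7, -3, 87/7]
4 nonzero rows, so rank(C) = 4.
C has 6 columns; by rank–nullity, nullity = 6 − 4 = 2.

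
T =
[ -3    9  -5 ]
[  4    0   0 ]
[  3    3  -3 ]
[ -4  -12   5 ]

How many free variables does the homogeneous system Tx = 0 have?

Row reduce to echelon form.
R2 ← R2 + (4/3)·R1: [0, 12, -20/3]
R3 ← R3 + R1: [0, 12, -8]
R4 ← R4 − (4/3)·R1: [0, -24, 35/3]
R3 ← R3 − R2: [0, 0, -4/3]
R4 ← R4 + (2)·R2: [0, 0, -5/3]
R4 ← R4 − (5/4)·R3: [0, 0, 0]
3 nonzero rows, so rank(T) = 3.
T has 3 columns; by rank–nullity, nullity = 3 − 3 = 0.

0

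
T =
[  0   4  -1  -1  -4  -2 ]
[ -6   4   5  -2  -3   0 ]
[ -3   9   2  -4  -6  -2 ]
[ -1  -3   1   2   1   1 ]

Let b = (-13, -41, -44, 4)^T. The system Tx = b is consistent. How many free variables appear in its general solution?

2

Row reduce the augmented matrix [T | b].
Swap R1 ↔ R2
R3 ← R3 − (1/2)·R1: [0, 7, -1/2, -3, -9/2, -2, -47/2]
R4 ← R4 − (1/6)·R1: [0, -11/3, 1/6, 7/3, 3/2, 1, 65/6]
R3 ← R3 − (7/4)·R2: [0, 0, 5/4, -5/4, 5/2, 3/2, -3/4]
R4 ← R4 + (11/12)·R2: [0, 0, -3/4, 17/12, -13/6, -5/6, -13/12]
R4 ← R4 + (3/5)·R3: [0, 0, 0, 2/3, -2/3, 1/15, -23/15]
The echelon form has 4 nonzero rows, and every pivot lies in the first 6 columns, so rank(T) = rank([T|b]) = 4.
The system is consistent.
Free variables = (unknowns) − (rank) = 6 − 4 = 2.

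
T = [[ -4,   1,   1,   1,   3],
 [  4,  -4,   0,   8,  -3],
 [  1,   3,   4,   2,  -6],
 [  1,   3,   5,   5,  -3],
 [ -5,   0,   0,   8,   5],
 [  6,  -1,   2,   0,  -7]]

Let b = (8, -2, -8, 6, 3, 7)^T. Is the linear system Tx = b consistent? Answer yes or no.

Row reduce the augmented matrix [T | b].
R2 ← R2 + R1: [0, -3, 1, 9, 0, 6]
R3 ← R3 + (1/4)·R1: [0, 13/4, 17/4, 9/4, -21/4, -6]
R4 ← R4 + (1/4)·R1: [0, 13/4, 21/4, 21/4, -9/4, 8]
R5 ← R5 − (5/4)·R1: [0, -5/4, -5/4, 27/4, 5/4, -7]
R6 ← R6 + (3/2)·R1: [0, 1/2, 7/2, 3/2, -5/2, 19]
R3 ← R3 + (13/12)·R2: [0, 0, 16/3, 12, -21/4, 1/2]
R4 ← R4 + (13/12)·R2: [0, 0, 19/3, 15, -9/4, 29/2]
R5 ← R5 − (5/12)·R2: [0, 0, -5/3, 3, 5/4, -19/2]
R6 ← R6 + (1/6)·R2: [0, 0, 11/3, 3, -5/2, 20]
R4 ← R4 − (19/16)·R3: [0, 0, 0, 3/4, 255/64, 445/32]
R5 ← R5 + (5/16)·R3: [0, 0, 0, 27/4, -25/64, -299/32]
R6 ← R6 − (11/16)·R3: [0, 0, 0, -21/4, 71/64, 629/32]
R5 ← R5 − (9)·R4: [0, 0, 0, 0, -145/4, -269/2]
R6 ← R6 + (7)·R4: [0, 0, 0, 0, 29, 117]
R6 ← R6 + (4/5)·R5: [0, 0, 0, 0, 0, 47/5]
The echelon form has 6 nonzero rows; the last pivot sits in the augmented column, so rank(T) = 5 but rank([T|b]) = 6.
Since the ranks differ, the system is inconsistent.

no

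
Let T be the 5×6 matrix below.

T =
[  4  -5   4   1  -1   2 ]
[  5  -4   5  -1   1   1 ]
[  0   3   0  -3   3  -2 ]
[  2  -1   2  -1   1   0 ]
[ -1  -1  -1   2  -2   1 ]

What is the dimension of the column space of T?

2

Row reduce to echelon form.
R2 ← R2 − (5/4)·R1: [0, 9/4, 0, -9/4, 9/4, -3/2]
R4 ← R4 − (1/2)·R1: [0, 3/2, 0, -3/2, 3/2, -1]
R5 ← R5 + (1/4)·R1: [0, -9/4, 0, 9/4, -9/4, 3/2]
R3 ← R3 − (4/3)·R2: [0, 0, 0, 0, 0, 0]
R4 ← R4 − (2/3)·R2: [0, 0, 0, 0, 0, 0]
R5 ← R5 + R2: [0, 0, 0, 0, 0, 0]
Echelon form has 2 nonzero rows, so rank(T) = 2.
The column space has dimension equal to the rank: 2.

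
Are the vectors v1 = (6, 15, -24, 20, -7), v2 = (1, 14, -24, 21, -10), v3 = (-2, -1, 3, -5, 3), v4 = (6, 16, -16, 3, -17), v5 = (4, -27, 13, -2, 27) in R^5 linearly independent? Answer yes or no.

yes

Form the matrix with these vectors as rows and row reduce.
R2 ← R2 − (1/6)·R1: [0, 23/2, -20, 53/3, -53/6]
R3 ← R3 + (1/3)·R1: [0, 4, -5, 5/3, 2/3]
R4 ← R4 − R1: [0, 1, 8, -17, -10]
R5 ← R5 − (2/3)·R1: [0, -37, 29, -46/3, 95/3]
R3 ← R3 − (8/23)·R2: [0, 0, 45/23, -103/23, 86/23]
R4 ← R4 − (2/23)·R2: [0, 0, 224/23, -1279/69, -637/69]
R5 ← R5 + (74/23)·R2: [0, 0, -813/23, 2864/69, 224/69]
R4 ← R4 − (224/45)·R3: [0, 0, 0, 169/45, -1253/45]
R5 ← R5 + (271/15)·R3: [0, 0, 0, -197/5, 354/5]
R5 ← R5 + (1773/169)·R4: [0, 0, 0, 0, -37403/169]
5 nonzero rows, so the 5 vectors span a space of dimension 5.
Since 5 = 5, the vectors are linearly independent.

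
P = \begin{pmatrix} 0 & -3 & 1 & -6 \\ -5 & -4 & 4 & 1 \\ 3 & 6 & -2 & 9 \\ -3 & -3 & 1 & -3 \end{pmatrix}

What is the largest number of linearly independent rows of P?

Row reduce to echelon form.
Swap R1 ↔ R2
R3 ← R3 + (3/5)·R1: [0, 18/5, 2/5, 48/5]
R4 ← R4 − (3/5)·R1: [0, -3/5, -7/5, -18/5]
R3 ← R3 + (6/5)·R2: [0, 0, 8/5, 12/5]
R4 ← R4 − (1/5)·R2: [0, 0, -8/5, -12/5]
R4 ← R4 + R3: [0, 0, 0, 0]
Echelon form has 3 nonzero rows, so rank(P) = 3.
The rank gives the maximum number of linearly independent rows: 3.

3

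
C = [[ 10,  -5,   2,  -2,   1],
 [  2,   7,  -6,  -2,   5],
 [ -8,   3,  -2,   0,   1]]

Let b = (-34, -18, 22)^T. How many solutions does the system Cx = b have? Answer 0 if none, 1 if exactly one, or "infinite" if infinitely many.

Row reduce the augmented matrix [C | b].
R2 ← R2 − (1/5)·R1: [0, 8, -32/5, -8/5, 24/5, -56/5]
R3 ← R3 + (4/5)·R1: [0, -1, -2/5, -8/5, 9/5, -26/5]
R3 ← R3 + (1/8)·R2: [0, 0, -6/5, -9/5, 12/5, -33/5]
The echelon form has 3 nonzero rows, and every pivot lies in the first 5 columns, so rank(C) = rank([C|b]) = 3.
The system is consistent.
rank = 3 < 5 unknowns, so there are infinitely many solutions.

infinite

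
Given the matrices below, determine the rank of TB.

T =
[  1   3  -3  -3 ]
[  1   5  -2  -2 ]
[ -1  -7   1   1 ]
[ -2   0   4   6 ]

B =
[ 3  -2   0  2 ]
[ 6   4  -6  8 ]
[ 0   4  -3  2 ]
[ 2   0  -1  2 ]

First compute TB:
[[ 15,  -2,  -6,  14],
 [ 29,  10, -22,  34],
 [-43, -22,  38, -54],
 [  6,  20, -18,  16]]
Now row reduce the product.
R2 ← R2 − (29/15)·R1: [0, 208/15, -52/5, 104/15]
R3 ← R3 + (43/15)·R1: [0, -416/15, 104/5, -208/15]
R4 ← R4 − (2/5)·R1: [0, 104/5, -78/5, 52/5]
R3 ← R3 + (2)·R2: [0, 0, 0, 0]
R4 ← R4 − (3/2)·R2: [0, 0, 0, 0]
2 nonzero rows, so rank(TB) = 2.

2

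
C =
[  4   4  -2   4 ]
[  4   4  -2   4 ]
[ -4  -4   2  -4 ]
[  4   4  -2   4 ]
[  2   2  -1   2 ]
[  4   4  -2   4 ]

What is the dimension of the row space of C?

1

Row reduce to echelon form.
R2 ← R2 − R1: [0, 0, 0, 0]
R3 ← R3 + R1: [0, 0, 0, 0]
R4 ← R4 − R1: [0, 0, 0, 0]
R5 ← R5 − (1/2)·R1: [0, 0, 0, 0]
R6 ← R6 − R1: [0, 0, 0, 0]
Echelon form has 1 nonzero row, so rank(C) = 1.
The row space has dimension equal to the rank: 1.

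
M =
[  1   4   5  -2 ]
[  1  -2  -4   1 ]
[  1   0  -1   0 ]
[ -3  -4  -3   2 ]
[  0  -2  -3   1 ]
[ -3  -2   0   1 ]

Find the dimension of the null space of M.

2

Row reduce to echelon form.
R2 ← R2 − R1: [0, -6, -9, 3]
R3 ← R3 − R1: [0, -4, -6, 2]
R4 ← R4 + (3)·R1: [0, 8, 12, -4]
R6 ← R6 + (3)·R1: [0, 10, 15, -5]
R3 ← R3 − (2/3)·R2: [0, 0, 0, 0]
R4 ← R4 + (4/3)·R2: [0, 0, 0, 0]
R5 ← R5 − (1/3)·R2: [0, 0, 0, 0]
R6 ← R6 + (5/3)·R2: [0, 0, 0, 0]
2 nonzero rows, so rank(M) = 2.
M has 4 columns; by rank–nullity, nullity = 4 − 2 = 2.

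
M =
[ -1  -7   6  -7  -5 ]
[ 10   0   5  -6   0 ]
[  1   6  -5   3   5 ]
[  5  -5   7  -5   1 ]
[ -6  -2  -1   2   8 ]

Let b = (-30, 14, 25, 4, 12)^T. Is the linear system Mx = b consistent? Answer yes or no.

Row reduce the augmented matrix [M | b].
R2 ← R2 + (10)·R1: [0, -70, 65, -76, -50, -286]
R3 ← R3 + R1: [0, -1, 1, -4, 0, -5]
R4 ← R4 + (5)·R1: [0, -40, 37, -40, -24, -146]
R5 ← R5 − (6)·R1: [0, 40, -37, 44, 38, 192]
R3 ← R3 − (1/70)·R2: [0, 0, 1/14, -102/35, 5/7, -32/35]
R4 ← R4 − (4/7)·R2: [0, 0, -1/7, 24/7, 32/7, 122/7]
R5 ← R5 + (4/7)·R2: [0, 0, 1/7, 4/7, 66/7, 200/7]
R4 ← R4 + (2)·R3: [0, 0, 0, -12/5, 6, 78/5]
R5 ← R5 − (2)·R3: [0, 0, 0, 32/5, 8, 152/5]
R5 ← R5 + (8/3)·R4: [0, 0, 0, 0, 24, 72]
The echelon form has 5 nonzero rows, and every pivot lies in the first 5 columns, so rank(M) = rank([M|b]) = 5.
The system is consistent.

yes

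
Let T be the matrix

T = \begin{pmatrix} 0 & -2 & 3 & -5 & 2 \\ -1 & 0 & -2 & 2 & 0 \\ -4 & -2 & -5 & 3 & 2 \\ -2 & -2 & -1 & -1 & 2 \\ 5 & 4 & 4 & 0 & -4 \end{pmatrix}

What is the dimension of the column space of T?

Row reduce to echelon form.
Swap R1 ↔ R2
R3 ← R3 − (4)·R1: [0, -2, 3, -5, 2]
R4 ← R4 − (2)·R1: [0, -2, 3, -5, 2]
R5 ← R5 + (5)·R1: [0, 4, -6, 10, -4]
R3 ← R3 − R2: [0, 0, 0, 0, 0]
R4 ← R4 − R2: [0, 0, 0, 0, 0]
R5 ← R5 + (2)·R2: [0, 0, 0, 0, 0]
Echelon form has 2 nonzero rows, so rank(T) = 2.
The column space has dimension equal to the rank: 2.

2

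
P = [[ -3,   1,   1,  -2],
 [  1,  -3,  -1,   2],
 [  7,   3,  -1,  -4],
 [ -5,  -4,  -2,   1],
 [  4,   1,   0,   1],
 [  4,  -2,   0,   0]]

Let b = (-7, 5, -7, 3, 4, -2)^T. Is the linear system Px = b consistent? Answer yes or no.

Row reduce the augmented matrix [P | b].
R2 ← R2 + (1/3)·R1: [0, -8/3, -2/3, 4/3, 8/3]
R3 ← R3 + (7/3)·R1: [0, 16/3, 4/3, -26/3, -70/3]
R4 ← R4 − (5/3)·R1: [0, -17/3, -11/3, 13/3, 44/3]
R5 ← R5 + (4/3)·R1: [0, 7/3, 4/3, -5/3, -16/3]
R6 ← R6 + (4/3)·R1: [0, -2/3, 4/3, -8/3, -34/3]
R3 ← R3 + (2)·R2: [0, 0, 0, -6, -18]
R4 ← R4 − (17/8)·R2: [0, 0, -9/4, 3/2, 9]
R5 ← R5 + (7/8)·R2: [0, 0, 3/4, -1/2, -3]
R6 ← R6 − (1/4)·R2: [0, 0, 3/2, -3, -12]
Swap R3 ↔ R4
R5 ← R5 + (1/3)·R3: [0, 0, 0, 0, 0]
R6 ← R6 + (2/3)·R3: [0, 0, 0, -2, -6]
R6 ← R6 − (1/3)·R4: [0, 0, 0, 0, 0]
The echelon form has 4 nonzero rows, and every pivot lies in the first 4 columns, so rank(P) = rank([P|b]) = 4.
The system is consistent.

yes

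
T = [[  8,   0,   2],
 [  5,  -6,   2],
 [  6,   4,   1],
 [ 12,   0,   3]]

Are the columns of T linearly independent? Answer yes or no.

no

Row reduce T to echelon form.
R2 ← R2 − (5/8)·R1: [0, -6, 3/4]
R3 ← R3 − (3/4)·R1: [0, 4, -1/2]
R4 ← R4 − (3/2)·R1: [0, 0, 0]
R3 ← R3 + (2/3)·R2: [0, 0, 0]
2 pivots among 3 columns.
Only 2 < 3 pivot columns, so the columns are linearly dependent.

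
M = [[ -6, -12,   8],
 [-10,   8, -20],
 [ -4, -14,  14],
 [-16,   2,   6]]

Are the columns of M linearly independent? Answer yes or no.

Row reduce M to echelon form.
R2 ← R2 − (5/3)·R1: [0, 28, -100/3]
R3 ← R3 − (2/3)·R1: [0, -6, 26/3]
R4 ← R4 − (8/3)·R1: [0, 34, -46/3]
R3 ← R3 + (3/14)·R2: [0, 0, 32/21]
R4 ← R4 − (17/14)·R2: [0, 0, 176/7]
R4 ← R4 − (33/2)·R3: [0, 0, 0]
3 pivots among 3 columns.
Every column is a pivot column, so the columns are linearly independent.

yes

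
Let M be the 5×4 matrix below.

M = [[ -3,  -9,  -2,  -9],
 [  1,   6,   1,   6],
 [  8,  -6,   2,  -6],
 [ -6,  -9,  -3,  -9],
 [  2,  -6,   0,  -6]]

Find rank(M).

Row reduce to echelon form.
R2 ← R2 + (1/3)·R1: [0, 3, 1/3, 3]
R3 ← R3 + (8/3)·R1: [0, -30, -10/3, -30]
R4 ← R4 − (2)·R1: [0, 9, 1, 9]
R5 ← R5 + (2/3)·R1: [0, -12, -4/3, -12]
R3 ← R3 + (10)·R2: [0, 0, 0, 0]
R4 ← R4 − (3)·R2: [0, 0, 0, 0]
R5 ← R5 + (4)·R2: [0, 0, 0, 0]
Echelon form has 2 nonzero rows, so rank(M) = 2.

2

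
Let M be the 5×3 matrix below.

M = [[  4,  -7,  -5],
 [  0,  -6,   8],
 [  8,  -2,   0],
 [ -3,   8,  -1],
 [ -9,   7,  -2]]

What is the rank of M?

3

Row reduce to echelon form.
R3 ← R3 − (2)·R1: [0, 12, 10]
R4 ← R4 + (3/4)·R1: [0, 11/4, -19/4]
R5 ← R5 + (9/4)·R1: [0, -35/4, -53/4]
R3 ← R3 + (2)·R2: [0, 0, 26]
R4 ← R4 + (11/24)·R2: [0, 0, -13/12]
R5 ← R5 − (35/24)·R2: [0, 0, -299/12]
R4 ← R4 + (1/24)·R3: [0, 0, 0]
R5 ← R5 + (23/24)·R3: [0, 0, 0]
Echelon form has 3 nonzero rows, so rank(M) = 3.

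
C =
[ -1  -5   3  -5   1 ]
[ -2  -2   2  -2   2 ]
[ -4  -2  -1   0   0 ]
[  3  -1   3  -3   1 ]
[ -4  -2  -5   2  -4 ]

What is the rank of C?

3

Row reduce to echelon form.
R2 ← R2 − (2)·R1: [0, 8, -4, 8, 0]
R3 ← R3 − (4)·R1: [0, 18, -13, 20, -4]
R4 ← R4 + (3)·R1: [0, -16, 12, -18, 4]
R5 ← R5 − (4)·R1: [0, 18, -17, 22, -8]
R3 ← R3 − (9/4)·R2: [0, 0, -4, 2, -4]
R4 ← R4 + (2)·R2: [0, 0, 4, -2, 4]
R5 ← R5 − (9/4)·R2: [0, 0, -8, 4, -8]
R4 ← R4 + R3: [0, 0, 0, 0, 0]
R5 ← R5 − (2)·R3: [0, 0, 0, 0, 0]
Echelon form has 3 nonzero rows, so rank(C) = 3.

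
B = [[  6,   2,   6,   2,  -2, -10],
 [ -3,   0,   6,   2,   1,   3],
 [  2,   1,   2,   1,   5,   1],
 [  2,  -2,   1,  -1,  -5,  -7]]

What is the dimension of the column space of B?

4

Row reduce to echelon form.
R2 ← R2 + (1/2)·R1: [0, 1, 9, 3, 0, -2]
R3 ← R3 − (1/3)·R1: [0, 1/3, 0, 1/3, 17/3, 13/3]
R4 ← R4 − (1/3)·R1: [0, -8/3, -1, -5/3, -13/3, -11/3]
R3 ← R3 − (1/3)·R2: [0, 0, -3, -2/3, 17/3, 5]
R4 ← R4 + (8/3)·R2: [0, 0, 23, 19/3, -13/3, -9]
R4 ← R4 + (23/3)·R3: [0, 0, 0, 11/9, 352/9, 88/3]
Echelon form has 4 nonzero rows, so rank(B) = 4.
The column space has dimension equal to the rank: 4.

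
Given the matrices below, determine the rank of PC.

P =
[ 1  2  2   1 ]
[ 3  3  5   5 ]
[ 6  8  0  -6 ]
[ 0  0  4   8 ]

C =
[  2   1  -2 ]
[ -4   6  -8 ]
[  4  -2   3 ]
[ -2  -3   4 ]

3

First compute PC:
[[  0,   6,  -8],
 [  4,  -4,   5],
 [ -8,  72, -100],
 [  0, -32,  44]]
Now row reduce the product.
Swap R1 ↔ R2
R3 ← R3 + (2)·R1: [0, 64, -90]
R3 ← R3 − (32/3)·R2: [0, 0, -14/3]
R4 ← R4 + (16/3)·R2: [0, 0, 4/3]
R4 ← R4 + (2/7)·R3: [0, 0, 0]
3 nonzero rows, so rank(PC) = 3.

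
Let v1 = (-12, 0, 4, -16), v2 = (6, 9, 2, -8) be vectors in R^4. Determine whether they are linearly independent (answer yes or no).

Form the matrix with these vectors as rows and row reduce.
R2 ← R2 + (1/2)·R1: [0, 9, 4, -16]
2 nonzero rows, so the 2 vectors span a space of dimension 2.
Since 2 = 2, the vectors are linearly independent.

yes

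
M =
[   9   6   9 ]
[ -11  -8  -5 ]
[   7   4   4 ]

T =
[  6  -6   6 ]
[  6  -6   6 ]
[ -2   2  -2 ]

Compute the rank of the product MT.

First compute MT:
[[ 72, -72,  72],
 [-104, 104, -104],
 [ 58, -58,  58]]
Now row reduce the product.
R2 ← R2 + (13/9)·R1: [0, 0, 0]
R3 ← R3 − (29/36)·R1: [0, 0, 0]
1 nonzero row, so rank(MT) = 1.

1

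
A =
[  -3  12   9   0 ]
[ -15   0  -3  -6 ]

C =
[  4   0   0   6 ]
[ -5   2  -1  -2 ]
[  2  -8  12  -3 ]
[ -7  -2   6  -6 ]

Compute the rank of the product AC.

First compute AC:
[[-54, -48,  96, -69],
 [-24,  36, -72, -45]]
Now row reduce the product.
R2 ← R2 − (4/9)·R1: [0, 172/3, -344/3, -43/3]
2 nonzero rows, so rank(AC) = 2.

2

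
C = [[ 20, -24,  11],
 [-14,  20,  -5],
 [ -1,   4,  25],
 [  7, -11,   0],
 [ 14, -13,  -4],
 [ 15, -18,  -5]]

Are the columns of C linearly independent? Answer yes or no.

Row reduce C to echelon form.
R2 ← R2 + (7/10)·R1: [0, 16/5, 27/10]
R3 ← R3 + (1/20)·R1: [0, 14/5, 511/20]
R4 ← R4 − (7/20)·R1: [0, -13/5, -77/20]
R5 ← R5 − (7/10)·R1: [0, 19/5, -117/10]
R6 ← R6 − (3/4)·R1: [0, 0, -53/4]
R3 ← R3 − (7/8)·R2: [0, 0, 371/16]
R4 ← R4 + (13/16)·R2: [0, 0, -53/32]
R5 ← R5 − (19/16)·R2: [0, 0, -477/32]
R4 ← R4 + (1/14)·R3: [0, 0, 0]
R5 ← R5 + (9/14)·R3: [0, 0, 0]
R6 ← R6 + (4/7)·R3: [0, 0, 0]
3 pivots among 3 columns.
Every column is a pivot column, so the columns are linearly independent.

yes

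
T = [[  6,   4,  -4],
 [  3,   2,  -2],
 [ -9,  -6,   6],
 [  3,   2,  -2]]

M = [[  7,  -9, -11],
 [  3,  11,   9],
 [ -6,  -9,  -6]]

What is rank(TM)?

1

First compute TM:
[[ 78,  26,  -6],
 [ 39,  13,  -3],
 [-117, -39,   9],
 [ 39,  13,  -3]]
Now row reduce the product.
R2 ← R2 − (1/2)·R1: [0, 0, 0]
R3 ← R3 + (3/2)·R1: [0, 0, 0]
R4 ← R4 − (1/2)·R1: [0, 0, 0]
1 nonzero row, so rank(TM) = 1.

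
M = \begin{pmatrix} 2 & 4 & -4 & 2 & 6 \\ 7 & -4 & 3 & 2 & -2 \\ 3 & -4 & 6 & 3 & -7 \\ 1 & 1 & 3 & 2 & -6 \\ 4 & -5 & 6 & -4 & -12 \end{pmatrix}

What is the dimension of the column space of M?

Row reduce to echelon form.
R2 ← R2 − (7/2)·R1: [0, -18, 17, -5, -23]
R3 ← R3 − (3/2)·R1: [0, -10, 12, 0, -16]
R4 ← R4 − (1/2)·R1: [0, -1, 5, 1, -9]
R5 ← R5 − (2)·R1: [0, -13, 14, -8, -24]
R3 ← R3 − (5/9)·R2: [0, 0, 23/9, 25/9, -29/9]
R4 ← R4 − (1/18)·R2: [0, 0, 73/18, 23/18, -139/18]
R5 ← R5 − (13/18)·R2: [0, 0, 31/18, -79/18, -133/18]
R4 ← R4 − (73/46)·R3: [0, 0, 0, -72/23, -60/23]
R5 ← R5 − (31/46)·R3: [0, 0, 0, -144/23, -120/23]
R5 ← R5 − (2)·R4: [0, 0, 0, 0, 0]
Echelon form has 4 nonzero rows, so rank(M) = 4.
The column space has dimension equal to the rank: 4.

4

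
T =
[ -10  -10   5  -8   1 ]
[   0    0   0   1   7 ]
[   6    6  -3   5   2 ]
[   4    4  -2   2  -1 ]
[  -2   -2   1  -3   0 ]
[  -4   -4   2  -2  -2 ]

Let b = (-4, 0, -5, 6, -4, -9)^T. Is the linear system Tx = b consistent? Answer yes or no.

Row reduce the augmented matrix [T | b].
R3 ← R3 + (3/5)·R1: [0, 0, 0, 1/5, 13/5, -37/5]
R4 ← R4 + (2/5)·R1: [0, 0, 0, -6/5, -3/5, 22/5]
R5 ← R5 − (1/5)·R1: [0, 0, 0, -7/5, -1/5, -16/5]
R6 ← R6 − (2/5)·R1: [0, 0, 0, 6/5, -12/5, -37/5]
R3 ← R3 − (1/5)·R2: [0, 0, 0, 0, 6/5, -37/5]
R4 ← R4 + (6/5)·R2: [0, 0, 0, 0, 39/5, 22/5]
R5 ← R5 + (7/5)·R2: [0, 0, 0, 0, 48/5, -16/5]
R6 ← R6 − (6/5)·R2: [0, 0, 0, 0, -54/5, -37/5]
R4 ← R4 − (13/2)·R3: [0, 0, 0, 0, 0, 105/2]
R5 ← R5 − (8)·R3: [0, 0, 0, 0, 0, 56]
R6 ← R6 + (9)·R3: [0, 0, 0, 0, 0, -74]
R5 ← R5 − (16/15)·R4: [0, 0, 0, 0, 0, 0]
R6 ← R6 + (148/105)·R4: [0, 0, 0, 0, 0, 0]
The echelon form has 4 nonzero rows; the last pivot sits in the augmented column, so rank(T) = 3 but rank([T|b]) = 4.
Since the ranks differ, the system is inconsistent.

no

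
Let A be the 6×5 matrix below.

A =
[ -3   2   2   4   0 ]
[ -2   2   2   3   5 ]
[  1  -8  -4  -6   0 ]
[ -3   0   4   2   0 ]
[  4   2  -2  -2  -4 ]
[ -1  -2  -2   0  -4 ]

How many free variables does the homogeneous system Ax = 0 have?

1

Row reduce to echelon form.
R2 ← R2 − (2/3)·R1: [0, 2/3, 2/3, 1/3, 5]
R3 ← R3 + (1/3)·R1: [0, -22/3, -10/3, -14/3, 0]
R4 ← R4 − R1: [0, -2, 2, -2, 0]
R5 ← R5 + (4/3)·R1: [0, 14/3, 2/3, 10/3, -4]
R6 ← R6 − (1/3)·R1: [0, -8/3, -8/3, -4/3, -4]
R3 ← R3 + (11)·R2: [0, 0, 4, -1, 55]
R4 ← R4 + (3)·R2: [0, 0, 4, -1, 15]
R5 ← R5 − (7)·R2: [0, 0, -4, 1, -39]
R6 ← R6 + (4)·R2: [0, 0, 0, 0, 16]
R4 ← R4 − R3: [0, 0, 0, 0, -40]
R5 ← R5 + R3: [0, 0, 0, 0, 16]
R5 ← R5 + (2/5)·R4: [0, 0, 0, 0, 0]
R6 ← R6 + (2/5)·R4: [0, 0, 0, 0, 0]
4 nonzero rows, so rank(A) = 4.
A has 5 columns; by rank–nullity, nullity = 5 − 4 = 1.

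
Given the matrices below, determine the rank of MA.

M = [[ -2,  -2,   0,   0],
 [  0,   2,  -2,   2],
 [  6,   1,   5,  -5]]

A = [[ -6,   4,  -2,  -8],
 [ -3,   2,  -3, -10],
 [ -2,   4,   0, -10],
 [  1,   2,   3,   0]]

First compute MA:
[[ 18, -12,  10,  36],
 [  0,   0,   0,   0],
 [-54,  36, -30, -108]]
Now row reduce the product.
R3 ← R3 + (3)·R1: [0, 0, 0, 0]
1 nonzero row, so rank(MA) = 1.

1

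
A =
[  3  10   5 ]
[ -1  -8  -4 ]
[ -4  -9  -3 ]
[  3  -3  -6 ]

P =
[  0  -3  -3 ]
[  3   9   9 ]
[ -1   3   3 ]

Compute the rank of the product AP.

First compute AP:
[[ 25,  96,  96],
 [-20, -81, -81],
 [-24, -78, -78],
 [ -3, -54, -54]]
Now row reduce the product.
R2 ← R2 + (4/5)·R1: [0, -21/5, -21/5]
R3 ← R3 + (24/25)·R1: [0, 354/25, 354/25]
R4 ← R4 + (3/25)·R1: [0, -1062/25, -1062/25]
R3 ← R3 + (118/35)·R2: [0, 0, 0]
R4 ← R4 − (354/35)·R2: [0, 0, 0]
2 nonzero rows, so rank(AP) = 2.

2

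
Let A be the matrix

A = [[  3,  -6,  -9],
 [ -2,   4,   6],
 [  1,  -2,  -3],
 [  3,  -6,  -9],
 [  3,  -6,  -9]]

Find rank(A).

1

Row reduce to echelon form.
R2 ← R2 + (2/3)·R1: [0, 0, 0]
R3 ← R3 − (1/3)·R1: [0, 0, 0]
R4 ← R4 − R1: [0, 0, 0]
R5 ← R5 − R1: [0, 0, 0]
Echelon form has 1 nonzero row, so rank(A) = 1.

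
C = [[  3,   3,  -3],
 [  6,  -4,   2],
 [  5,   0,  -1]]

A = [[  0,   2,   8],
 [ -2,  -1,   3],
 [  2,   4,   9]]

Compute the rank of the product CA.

First compute CA:
[[-12,  -9,   6],
 [ 12,  24,  54],
 [ -2,   6,  31]]
Now row reduce the product.
R2 ← R2 + R1: [0, 15, 60]
R3 ← R3 − (1/6)·R1: [0, 15/2, 30]
R3 ← R3 − (1/2)·R2: [0, 0, 0]
2 nonzero rows, so rank(CA) = 2.

2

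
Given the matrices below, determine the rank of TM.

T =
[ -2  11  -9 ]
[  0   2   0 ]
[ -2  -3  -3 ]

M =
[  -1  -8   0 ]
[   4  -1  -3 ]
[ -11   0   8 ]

2

First compute TM:
[[145,   5, -105],
 [  8,  -2,  -6],
 [ 23,  19, -15]]
Now row reduce the product.
R2 ← R2 − (8/145)·R1: [0, -66/29, -6/29]
R3 ← R3 − (23/145)·R1: [0, 528/29, 48/29]
R3 ← R3 + (8)·R2: [0, 0, 0]
2 nonzero rows, so rank(TM) = 2.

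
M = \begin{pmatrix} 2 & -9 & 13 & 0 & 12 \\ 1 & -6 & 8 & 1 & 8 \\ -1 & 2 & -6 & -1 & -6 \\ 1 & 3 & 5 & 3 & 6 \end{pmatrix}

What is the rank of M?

Row reduce to echelon form.
R2 ← R2 − (1/2)·R1: [0, -3/2, 3/2, 1, 2]
R3 ← R3 + (1/2)·R1: [0, -5/2, 1/2, -1, 0]
R4 ← R4 − (1/2)·R1: [0, 15/2, -3/2, 3, 0]
R3 ← R3 − (5/3)·R2: [0, 0, -2, -8/3, -10/3]
R4 ← R4 + (5)·R2: [0, 0, 6, 8, 10]
R4 ← R4 + (3)·R3: [0, 0, 0, 0, 0]
Echelon form has 3 nonzero rows, so rank(M) = 3.

3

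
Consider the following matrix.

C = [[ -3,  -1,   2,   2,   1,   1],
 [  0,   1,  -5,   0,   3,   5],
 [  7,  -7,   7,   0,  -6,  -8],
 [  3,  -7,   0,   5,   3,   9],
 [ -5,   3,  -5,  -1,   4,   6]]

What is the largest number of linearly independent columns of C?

Row reduce to echelon form.
R3 ← R3 + (7/3)·R1: [0, -28/3, 35/3, 14/3, -11/3, -17/3]
R4 ← R4 + R1: [0, -8, 2, 7, 4, 10]
R5 ← R5 − (5/3)·R1: [0, 14/3, -25/3, -13/3, 7/3, 13/3]
R3 ← R3 + (28/3)·R2: [0, 0, -35, 14/3, 73/3, 41]
R4 ← R4 + (8)·R2: [0, 0, -38, 7, 28, 50]
R5 ← R5 − (14/3)·R2: [0, 0, 15, -13/3, -35/3, -19]
R4 ← R4 − (38/35)·R3: [0, 0, 0, 29/15, 166/105, 192/35]
R5 ← R5 + (3/7)·R3: [0, 0, 0, -7/3, -26/21, -10/7]
R5 ← R5 + (35/29)·R4: [0, 0, 0, 0, 136/203, 1054/203]
Echelon form has 5 nonzero rows, so rank(C) = 5.
The rank gives the maximum number of linearly independent columns: 5.

5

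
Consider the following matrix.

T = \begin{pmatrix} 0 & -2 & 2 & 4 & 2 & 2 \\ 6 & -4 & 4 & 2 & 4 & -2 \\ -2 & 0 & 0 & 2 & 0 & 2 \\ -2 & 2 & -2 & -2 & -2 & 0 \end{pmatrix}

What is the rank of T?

Row reduce to echelon form.
Swap R1 ↔ R2
R3 ← R3 + (1/3)·R1: [0, -4/3, 4/3, 8/3, 4/3, 4/3]
R4 ← R4 + (1/3)·R1: [0, 2/3, -2/3, -4/3, -2/3, -2/3]
R3 ← R3 − (2/3)·R2: [0, 0, 0, 0, 0, 0]
R4 ← R4 + (1/3)·R2: [0, 0, 0, 0, 0, 0]
Echelon form has 2 nonzero rows, so rank(T) = 2.

2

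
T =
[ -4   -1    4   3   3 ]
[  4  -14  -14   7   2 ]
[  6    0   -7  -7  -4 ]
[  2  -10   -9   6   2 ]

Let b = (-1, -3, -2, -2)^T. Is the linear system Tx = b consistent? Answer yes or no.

Row reduce the augmented matrix [T | b].
R2 ← R2 + R1: [0, -15, -10, 10, 5, -4]
R3 ← R3 + (3/2)·R1: [0, -3/2, -1, -5/2, 1/2, -7/2]
R4 ← R4 + (1/2)·R1: [0, -21/2, -7, 15/2, 7/2, -5/2]
R3 ← R3 − (1/10)·R2: [0, 0, 0, -7/2, 0, -31/10]
R4 ← R4 − (7/10)·R2: [0, 0, 0, 1/2, 0, 3/10]
R4 ← R4 + (1/7)·R3: [0, 0, 0, 0, 0, -1/7]
The echelon form has 4 nonzero rows; the last pivot sits in the augmented column, so rank(T) = 3 but rank([T|b]) = 4.
Since the ranks differ, the system is inconsistent.

no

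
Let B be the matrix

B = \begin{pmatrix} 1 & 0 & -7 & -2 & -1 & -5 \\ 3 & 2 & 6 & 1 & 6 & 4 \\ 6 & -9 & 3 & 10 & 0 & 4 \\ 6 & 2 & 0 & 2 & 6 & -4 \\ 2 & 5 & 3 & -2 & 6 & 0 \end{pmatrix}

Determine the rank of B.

4

Row reduce to echelon form.
R2 ← R2 − (3)·R1: [0, 2, 27, 7, 9, 19]
R3 ← R3 − (6)·R1: [0, -9, 45, 22, 6, 34]
R4 ← R4 − (6)·R1: [0, 2, 42, 14, 12, 26]
R5 ← R5 − (2)·R1: [0, 5, 17, 2, 8, 10]
R3 ← R3 + (9/2)·R2: [0, 0, 333/2, 107/2, 93/2, 239/2]
R4 ← R4 − R2: [0, 0, 15, 7, 3, 7]
R5 ← R5 − (5/2)·R2: [0, 0, -101/2, -31/2, -29/2, -75/2]
R4 ← R4 − (10/111)·R3: [0, 0, 0, 242/111, -44/37, -418/111]
R5 ← R5 + (101/333)·R3: [0, 0, 0, 242/333, -44/111, -418/333]
R5 ← R5 − (1/3)·R4: [0, 0, 0, 0, 0, 0]
Echelon form has 4 nonzero rows, so rank(B) = 4.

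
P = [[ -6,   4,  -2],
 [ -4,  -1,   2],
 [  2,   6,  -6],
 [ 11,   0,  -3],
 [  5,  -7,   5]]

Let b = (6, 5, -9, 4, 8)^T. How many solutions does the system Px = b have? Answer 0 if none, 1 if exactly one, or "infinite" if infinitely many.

Row reduce the augmented matrix [P | b].
R2 ← R2 − (2/3)·R1: [0, -11/3, 10/3, 1]
R3 ← R3 + (1/3)·R1: [0, 22/3, -20/3, -7]
R4 ← R4 + (11/6)·R1: [0, 22/3, -20/3, 15]
R5 ← R5 + (5/6)·R1: [0, -11/3, 10/3, 13]
R3 ← R3 + (2)·R2: [0, 0, 0, -5]
R4 ← R4 + (2)·R2: [0, 0, 0, 17]
R5 ← R5 − R2: [0, 0, 0, 12]
R4 ← R4 + (17/5)·R3: [0, 0, 0, 0]
R5 ← R5 + (12/5)·R3: [0, 0, 0, 0]
The echelon form has 3 nonzero rows; the last pivot sits in the augmented column, so rank(P) = 2 but rank([P|b]) = 3.
Since the ranks differ, the system is inconsistent.
It has no solutions.

0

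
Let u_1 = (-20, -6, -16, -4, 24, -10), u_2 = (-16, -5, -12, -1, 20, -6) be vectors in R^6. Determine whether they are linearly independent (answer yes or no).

Form the matrix with these vectors as rows and row reduce.
R2 ← R2 − (4/5)·R1: [0, -1/5, 4/5, 11/5, 4/5, 2]
2 nonzero rows, so the 2 vectors span a space of dimension 2.
Since 2 = 2, the vectors are linearly independent.

yes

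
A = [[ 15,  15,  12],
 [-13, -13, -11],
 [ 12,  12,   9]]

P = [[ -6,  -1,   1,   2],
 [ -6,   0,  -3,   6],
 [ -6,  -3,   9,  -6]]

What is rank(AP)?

First compute AP:
[[-252, -51,  78,  48],
 [222,  46, -73, -38],
 [-198, -39,  57,  42]]
Now row reduce the product.
R2 ← R2 + (37/42)·R1: [0, 15/14, -30/7, 30/7]
R3 ← R3 − (11/14)·R1: [0, 15/14, -30/7, 30/7]
R3 ← R3 − R2: [0, 0, 0, 0]
2 nonzero rows, so rank(AP) = 2.

2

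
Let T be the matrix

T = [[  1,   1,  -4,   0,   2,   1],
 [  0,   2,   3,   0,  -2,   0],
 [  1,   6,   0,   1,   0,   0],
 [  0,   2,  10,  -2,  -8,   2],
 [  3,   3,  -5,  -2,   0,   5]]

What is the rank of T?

Row reduce to echelon form.
R3 ← R3 − R1: [0, 5, 4, 1, -2, -1]
R5 ← R5 − (3)·R1: [0, 0, 7, -2, -6, 2]
R3 ← R3 − (5/2)·R2: [0, 0, -7/2, 1, 3, -1]
R4 ← R4 − R2: [0, 0, 7, -2, -6, 2]
R4 ← R4 + (2)·R3: [0, 0, 0, 0, 0, 0]
R5 ← R5 + (2)·R3: [0, 0, 0, 0, 0, 0]
Echelon form has 3 nonzero rows, so rank(T) = 3.

3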